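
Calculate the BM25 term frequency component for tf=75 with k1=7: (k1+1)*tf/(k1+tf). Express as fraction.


BM25 TF component = (k1+1)*tf / (k1+tf)
k1 = 7, tf = 75
Numerator = (7+1)*75 = 600
Denominator = 7 + 75 = 82
= 600/82 = 300/41

300/41


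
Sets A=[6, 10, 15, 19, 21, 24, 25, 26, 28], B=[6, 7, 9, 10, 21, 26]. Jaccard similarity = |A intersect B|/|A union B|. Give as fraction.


A intersect B = [6, 10, 21, 26]
|A intersect B| = 4
A union B = [6, 7, 9, 10, 15, 19, 21, 24, 25, 26, 28]
|A union B| = 11
Jaccard = 4/11 = 4/11

4/11


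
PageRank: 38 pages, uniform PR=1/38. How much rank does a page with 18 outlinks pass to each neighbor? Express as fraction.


Initial PR = 1/38 = 1/38
Outlinks = 18
Contribution per link = PR / outlinks
= 1/38 / 18
= 1/684

1/684


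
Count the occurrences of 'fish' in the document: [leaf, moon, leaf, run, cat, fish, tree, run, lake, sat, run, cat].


Document has 12 words
Scanning for 'fish':
Found at positions: [5]
Count = 1

1


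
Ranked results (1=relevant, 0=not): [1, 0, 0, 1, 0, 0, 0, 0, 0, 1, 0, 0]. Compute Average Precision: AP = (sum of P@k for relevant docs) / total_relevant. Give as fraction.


Computing P@k for each relevant position:
Position 1: relevant, P@1 = 1/1 = 1
Position 2: not relevant
Position 3: not relevant
Position 4: relevant, P@4 = 2/4 = 1/2
Position 5: not relevant
Position 6: not relevant
Position 7: not relevant
Position 8: not relevant
Position 9: not relevant
Position 10: relevant, P@10 = 3/10 = 3/10
Position 11: not relevant
Position 12: not relevant
Sum of P@k = 1 + 1/2 + 3/10 = 9/5
AP = 9/5 / 3 = 3/5

3/5


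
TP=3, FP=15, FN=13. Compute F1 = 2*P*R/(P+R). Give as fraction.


F1 = 2 * P * R / (P + R)
P = TP/(TP+FP) = 3/18 = 1/6
R = TP/(TP+FN) = 3/16 = 3/16
2 * P * R = 2 * 1/6 * 3/16 = 1/16
P + R = 1/6 + 3/16 = 17/48
F1 = 1/16 / 17/48 = 3/17

3/17


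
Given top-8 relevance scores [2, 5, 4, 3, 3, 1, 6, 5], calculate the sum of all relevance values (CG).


Cumulative Gain = sum of relevance scores
Position 1: rel=2, running sum=2
Position 2: rel=5, running sum=7
Position 3: rel=4, running sum=11
Position 4: rel=3, running sum=14
Position 5: rel=3, running sum=17
Position 6: rel=1, running sum=18
Position 7: rel=6, running sum=24
Position 8: rel=5, running sum=29
CG = 29

29


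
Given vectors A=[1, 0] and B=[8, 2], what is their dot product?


Dot product = sum of element-wise products
A[0]*B[0] = 1*8 = 8
A[1]*B[1] = 0*2 = 0
Sum = 8 + 0 = 8

8


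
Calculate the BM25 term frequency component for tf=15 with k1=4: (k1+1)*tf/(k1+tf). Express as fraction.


BM25 TF component = (k1+1)*tf / (k1+tf)
k1 = 4, tf = 15
Numerator = (4+1)*15 = 75
Denominator = 4 + 15 = 19
= 75/19 = 75/19

75/19


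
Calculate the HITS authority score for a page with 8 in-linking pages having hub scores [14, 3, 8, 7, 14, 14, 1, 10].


Authority = sum of hub scores of in-linkers
In-link 1: hub score = 14
In-link 2: hub score = 3
In-link 3: hub score = 8
In-link 4: hub score = 7
In-link 5: hub score = 14
In-link 6: hub score = 14
In-link 7: hub score = 1
In-link 8: hub score = 10
Authority = 14 + 3 + 8 + 7 + 14 + 14 + 1 + 10 = 71

71


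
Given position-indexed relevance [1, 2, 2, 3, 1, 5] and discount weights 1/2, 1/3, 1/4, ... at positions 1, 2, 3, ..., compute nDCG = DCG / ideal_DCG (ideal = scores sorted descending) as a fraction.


Position discount weights w_i = 1/(i+1) for i=1..6:
Weights = [1/2, 1/3, 1/4, 1/5, 1/6, 1/7]
Actual relevance: [1, 2, 2, 3, 1, 5]
DCG = 1/2 + 2/3 + 2/4 + 3/5 + 1/6 + 5/7 = 661/210
Ideal relevance (sorted desc): [5, 3, 2, 2, 1, 1]
Ideal DCG = 5/2 + 3/3 + 2/4 + 2/5 + 1/6 + 1/7 = 989/210
nDCG = DCG / ideal_DCG = 661/210 / 989/210 = 661/989

661/989


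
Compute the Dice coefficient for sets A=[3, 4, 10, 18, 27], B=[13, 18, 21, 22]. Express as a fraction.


A intersect B = [18]
|A intersect B| = 1
|A| = 5, |B| = 4
Dice = 2*1 / (5+4)
= 2 / 9 = 2/9

2/9


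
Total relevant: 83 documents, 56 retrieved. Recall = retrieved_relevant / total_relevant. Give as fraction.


Recall = retrieved_relevant / total_relevant
= 56 / 83
= 56 / (56 + 27)
= 56/83

56/83


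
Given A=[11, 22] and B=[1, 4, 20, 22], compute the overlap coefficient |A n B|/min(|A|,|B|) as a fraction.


A intersect B = [22]
|A intersect B| = 1
min(|A|, |B|) = min(2, 4) = 2
Overlap = 1 / 2 = 1/2

1/2


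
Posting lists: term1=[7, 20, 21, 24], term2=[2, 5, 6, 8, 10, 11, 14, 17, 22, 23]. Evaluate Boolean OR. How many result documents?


Boolean OR: find union of posting lists
term1 docs: [7, 20, 21, 24]
term2 docs: [2, 5, 6, 8, 10, 11, 14, 17, 22, 23]
Union: [2, 5, 6, 7, 8, 10, 11, 14, 17, 20, 21, 22, 23, 24]
|union| = 14

14


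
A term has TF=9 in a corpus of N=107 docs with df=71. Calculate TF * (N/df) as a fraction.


TF * (N/df)
= 9 * (107/71)
= 9 * 107/71
= 963/71

963/71


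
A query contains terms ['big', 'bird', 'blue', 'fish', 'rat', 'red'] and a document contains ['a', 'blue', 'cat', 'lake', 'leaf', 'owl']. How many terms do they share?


Query terms: ['big', 'bird', 'blue', 'fish', 'rat', 'red']
Document terms: ['a', 'blue', 'cat', 'lake', 'leaf', 'owl']
Common terms: ['blue']
Overlap count = 1

1


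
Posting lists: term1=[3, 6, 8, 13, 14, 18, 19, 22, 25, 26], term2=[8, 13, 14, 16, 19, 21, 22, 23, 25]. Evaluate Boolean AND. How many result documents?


Boolean AND: find intersection of posting lists
term1 docs: [3, 6, 8, 13, 14, 18, 19, 22, 25, 26]
term2 docs: [8, 13, 14, 16, 19, 21, 22, 23, 25]
Intersection: [8, 13, 14, 19, 22, 25]
|intersection| = 6

6


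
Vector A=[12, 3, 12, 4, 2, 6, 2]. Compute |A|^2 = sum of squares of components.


|A|^2 = sum of squared components
A[0]^2 = 12^2 = 144
A[1]^2 = 3^2 = 9
A[2]^2 = 12^2 = 144
A[3]^2 = 4^2 = 16
A[4]^2 = 2^2 = 4
A[5]^2 = 6^2 = 36
A[6]^2 = 2^2 = 4
Sum = 144 + 9 + 144 + 16 + 4 + 36 + 4 = 357

357


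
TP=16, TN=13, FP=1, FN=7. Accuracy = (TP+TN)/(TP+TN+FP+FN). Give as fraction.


Accuracy = (TP + TN) / (TP + TN + FP + FN)
TP + TN = 16 + 13 = 29
Total = 16 + 13 + 1 + 7 = 37
Accuracy = 29 / 37 = 29/37

29/37


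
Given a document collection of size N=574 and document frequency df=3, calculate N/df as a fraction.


IDF ratio = N / df
= 574 / 3
= 574/3

574/3


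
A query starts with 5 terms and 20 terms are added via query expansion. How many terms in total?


Original terms: 5
Expansion terms: 20
Total = 5 + 20 = 25

25


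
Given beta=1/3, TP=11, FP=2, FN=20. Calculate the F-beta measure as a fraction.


P = TP/(TP+FP) = 11/13 = 11/13
R = TP/(TP+FN) = 11/31 = 11/31
beta^2 = 1/3^2 = 1/9
(1 + beta^2) = 10/9
Numerator = (1+beta^2)*P*R = 1210/3627
Denominator = beta^2*P + R = 11/117 + 11/31 = 1628/3627
F_beta = 55/74

55/74


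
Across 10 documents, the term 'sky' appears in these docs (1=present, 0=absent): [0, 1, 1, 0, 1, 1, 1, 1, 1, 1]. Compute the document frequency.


Checking each document for 'sky':
Doc 1: absent
Doc 2: present
Doc 3: present
Doc 4: absent
Doc 5: present
Doc 6: present
Doc 7: present
Doc 8: present
Doc 9: present
Doc 10: present
df = sum of presences = 0 + 1 + 1 + 0 + 1 + 1 + 1 + 1 + 1 + 1 = 8

8


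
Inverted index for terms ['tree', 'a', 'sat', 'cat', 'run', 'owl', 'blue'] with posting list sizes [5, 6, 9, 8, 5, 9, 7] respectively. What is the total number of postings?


Summing posting list sizes:
'tree': 5 postings
'a': 6 postings
'sat': 9 postings
'cat': 8 postings
'run': 5 postings
'owl': 9 postings
'blue': 7 postings
Total = 5 + 6 + 9 + 8 + 5 + 9 + 7 = 49

49


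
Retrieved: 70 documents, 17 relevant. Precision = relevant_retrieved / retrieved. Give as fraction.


Precision = relevant_retrieved / total_retrieved
= 17 / 70
= 17 / (17 + 53)
= 17/70

17/70


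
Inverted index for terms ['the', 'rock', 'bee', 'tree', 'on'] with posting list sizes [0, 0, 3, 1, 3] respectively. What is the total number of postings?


Summing posting list sizes:
'the': 0 postings
'rock': 0 postings
'bee': 3 postings
'tree': 1 postings
'on': 3 postings
Total = 0 + 0 + 3 + 1 + 3 = 7

7


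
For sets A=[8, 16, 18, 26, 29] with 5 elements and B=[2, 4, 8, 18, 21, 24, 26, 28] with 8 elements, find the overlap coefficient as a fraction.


A intersect B = [8, 18, 26]
|A intersect B| = 3
min(|A|, |B|) = min(5, 8) = 5
Overlap = 3 / 5 = 3/5

3/5


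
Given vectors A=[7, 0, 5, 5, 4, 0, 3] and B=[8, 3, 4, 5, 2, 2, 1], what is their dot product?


Dot product = sum of element-wise products
A[0]*B[0] = 7*8 = 56
A[1]*B[1] = 0*3 = 0
A[2]*B[2] = 5*4 = 20
A[3]*B[3] = 5*5 = 25
A[4]*B[4] = 4*2 = 8
A[5]*B[5] = 0*2 = 0
A[6]*B[6] = 3*1 = 3
Sum = 56 + 0 + 20 + 25 + 8 + 0 + 3 = 112

112


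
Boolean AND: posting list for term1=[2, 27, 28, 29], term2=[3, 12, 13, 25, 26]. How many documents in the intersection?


Boolean AND: find intersection of posting lists
term1 docs: [2, 27, 28, 29]
term2 docs: [3, 12, 13, 25, 26]
Intersection: []
|intersection| = 0

0


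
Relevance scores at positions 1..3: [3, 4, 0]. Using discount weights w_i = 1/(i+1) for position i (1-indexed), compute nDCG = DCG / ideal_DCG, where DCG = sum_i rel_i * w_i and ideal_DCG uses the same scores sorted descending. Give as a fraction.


Position discount weights w_i = 1/(i+1) for i=1..3:
Weights = [1/2, 1/3, 1/4]
Actual relevance: [3, 4, 0]
DCG = 3/2 + 4/3 + 0/4 = 17/6
Ideal relevance (sorted desc): [4, 3, 0]
Ideal DCG = 4/2 + 3/3 + 0/4 = 3
nDCG = DCG / ideal_DCG = 17/6 / 3 = 17/18

17/18


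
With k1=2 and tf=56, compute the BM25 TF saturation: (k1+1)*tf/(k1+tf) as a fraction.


BM25 TF component = (k1+1)*tf / (k1+tf)
k1 = 2, tf = 56
Numerator = (2+1)*56 = 168
Denominator = 2 + 56 = 58
= 168/58 = 84/29

84/29


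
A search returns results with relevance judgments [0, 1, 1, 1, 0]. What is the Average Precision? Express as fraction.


Computing P@k for each relevant position:
Position 1: not relevant
Position 2: relevant, P@2 = 1/2 = 1/2
Position 3: relevant, P@3 = 2/3 = 2/3
Position 4: relevant, P@4 = 3/4 = 3/4
Position 5: not relevant
Sum of P@k = 1/2 + 2/3 + 3/4 = 23/12
AP = 23/12 / 3 = 23/36

23/36


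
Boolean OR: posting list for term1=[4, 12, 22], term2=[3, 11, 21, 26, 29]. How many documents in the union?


Boolean OR: find union of posting lists
term1 docs: [4, 12, 22]
term2 docs: [3, 11, 21, 26, 29]
Union: [3, 4, 11, 12, 21, 22, 26, 29]
|union| = 8

8


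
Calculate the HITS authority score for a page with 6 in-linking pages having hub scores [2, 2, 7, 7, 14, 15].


Authority = sum of hub scores of in-linkers
In-link 1: hub score = 2
In-link 2: hub score = 2
In-link 3: hub score = 7
In-link 4: hub score = 7
In-link 5: hub score = 14
In-link 6: hub score = 15
Authority = 2 + 2 + 7 + 7 + 14 + 15 = 47

47


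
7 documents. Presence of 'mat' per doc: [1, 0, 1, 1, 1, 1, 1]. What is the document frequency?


Checking each document for 'mat':
Doc 1: present
Doc 2: absent
Doc 3: present
Doc 4: present
Doc 5: present
Doc 6: present
Doc 7: present
df = sum of presences = 1 + 0 + 1 + 1 + 1 + 1 + 1 = 6

6


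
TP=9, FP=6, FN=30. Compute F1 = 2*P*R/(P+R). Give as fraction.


F1 = 2 * P * R / (P + R)
P = TP/(TP+FP) = 9/15 = 3/5
R = TP/(TP+FN) = 9/39 = 3/13
2 * P * R = 2 * 3/5 * 3/13 = 18/65
P + R = 3/5 + 3/13 = 54/65
F1 = 18/65 / 54/65 = 1/3

1/3


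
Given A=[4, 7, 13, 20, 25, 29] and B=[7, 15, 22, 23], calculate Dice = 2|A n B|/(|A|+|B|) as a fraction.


A intersect B = [7]
|A intersect B| = 1
|A| = 6, |B| = 4
Dice = 2*1 / (6+4)
= 2 / 10 = 1/5

1/5


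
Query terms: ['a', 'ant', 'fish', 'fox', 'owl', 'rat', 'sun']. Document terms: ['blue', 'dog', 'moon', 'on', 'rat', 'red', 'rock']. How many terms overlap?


Query terms: ['a', 'ant', 'fish', 'fox', 'owl', 'rat', 'sun']
Document terms: ['blue', 'dog', 'moon', 'on', 'rat', 'red', 'rock']
Common terms: ['rat']
Overlap count = 1

1


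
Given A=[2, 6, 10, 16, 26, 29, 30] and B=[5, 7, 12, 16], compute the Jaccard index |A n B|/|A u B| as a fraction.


A intersect B = [16]
|A intersect B| = 1
A union B = [2, 5, 6, 7, 10, 12, 16, 26, 29, 30]
|A union B| = 10
Jaccard = 1/10 = 1/10

1/10


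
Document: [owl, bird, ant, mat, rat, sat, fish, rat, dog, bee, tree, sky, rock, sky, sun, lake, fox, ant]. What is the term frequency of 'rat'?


Document has 18 words
Scanning for 'rat':
Found at positions: [4, 7]
Count = 2

2


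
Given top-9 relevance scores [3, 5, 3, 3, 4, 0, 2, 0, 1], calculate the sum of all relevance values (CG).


Cumulative Gain = sum of relevance scores
Position 1: rel=3, running sum=3
Position 2: rel=5, running sum=8
Position 3: rel=3, running sum=11
Position 4: rel=3, running sum=14
Position 5: rel=4, running sum=18
Position 6: rel=0, running sum=18
Position 7: rel=2, running sum=20
Position 8: rel=0, running sum=20
Position 9: rel=1, running sum=21
CG = 21

21


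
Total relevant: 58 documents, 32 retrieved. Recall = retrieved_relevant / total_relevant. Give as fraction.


Recall = retrieved_relevant / total_relevant
= 32 / 58
= 32 / (32 + 26)
= 16/29

16/29


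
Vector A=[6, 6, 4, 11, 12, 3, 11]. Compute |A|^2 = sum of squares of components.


|A|^2 = sum of squared components
A[0]^2 = 6^2 = 36
A[1]^2 = 6^2 = 36
A[2]^2 = 4^2 = 16
A[3]^2 = 11^2 = 121
A[4]^2 = 12^2 = 144
A[5]^2 = 3^2 = 9
A[6]^2 = 11^2 = 121
Sum = 36 + 36 + 16 + 121 + 144 + 9 + 121 = 483

483


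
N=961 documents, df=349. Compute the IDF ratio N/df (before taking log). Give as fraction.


IDF ratio = N / df
= 961 / 349
= 961/349

961/349


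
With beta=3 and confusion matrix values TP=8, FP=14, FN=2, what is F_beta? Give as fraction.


P = TP/(TP+FP) = 8/22 = 4/11
R = TP/(TP+FN) = 8/10 = 4/5
beta^2 = 3^2 = 9
(1 + beta^2) = 10
Numerator = (1+beta^2)*P*R = 32/11
Denominator = beta^2*P + R = 36/11 + 4/5 = 224/55
F_beta = 5/7

5/7


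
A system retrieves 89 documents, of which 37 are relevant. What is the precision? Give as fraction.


Precision = relevant_retrieved / total_retrieved
= 37 / 89
= 37 / (37 + 52)
= 37/89

37/89


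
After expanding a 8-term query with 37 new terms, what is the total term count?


Original terms: 8
Expansion terms: 37
Total = 8 + 37 = 45

45


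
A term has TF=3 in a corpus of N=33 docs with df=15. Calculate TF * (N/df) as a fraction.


TF * (N/df)
= 3 * (33/15)
= 3 * 11/5
= 33/5

33/5


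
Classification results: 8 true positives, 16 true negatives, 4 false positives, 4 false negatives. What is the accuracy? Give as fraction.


Accuracy = (TP + TN) / (TP + TN + FP + FN)
TP + TN = 8 + 16 = 24
Total = 8 + 16 + 4 + 4 = 32
Accuracy = 24 / 32 = 3/4

3/4


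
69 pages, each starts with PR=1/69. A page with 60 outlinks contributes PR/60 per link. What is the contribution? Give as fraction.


Initial PR = 1/69 = 1/69
Outlinks = 60
Contribution per link = PR / outlinks
= 1/69 / 60
= 1/4140

1/4140


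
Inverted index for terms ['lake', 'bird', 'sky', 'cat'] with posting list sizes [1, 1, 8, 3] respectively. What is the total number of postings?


Summing posting list sizes:
'lake': 1 postings
'bird': 1 postings
'sky': 8 postings
'cat': 3 postings
Total = 1 + 1 + 8 + 3 = 13

13


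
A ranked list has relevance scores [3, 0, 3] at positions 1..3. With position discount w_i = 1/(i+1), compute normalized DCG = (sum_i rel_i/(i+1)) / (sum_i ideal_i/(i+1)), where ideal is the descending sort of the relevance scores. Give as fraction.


Position discount weights w_i = 1/(i+1) for i=1..3:
Weights = [1/2, 1/3, 1/4]
Actual relevance: [3, 0, 3]
DCG = 3/2 + 0/3 + 3/4 = 9/4
Ideal relevance (sorted desc): [3, 3, 0]
Ideal DCG = 3/2 + 3/3 + 0/4 = 5/2
nDCG = DCG / ideal_DCG = 9/4 / 5/2 = 9/10

9/10


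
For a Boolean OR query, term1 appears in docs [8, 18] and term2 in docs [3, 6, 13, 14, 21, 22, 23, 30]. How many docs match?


Boolean OR: find union of posting lists
term1 docs: [8, 18]
term2 docs: [3, 6, 13, 14, 21, 22, 23, 30]
Union: [3, 6, 8, 13, 14, 18, 21, 22, 23, 30]
|union| = 10

10


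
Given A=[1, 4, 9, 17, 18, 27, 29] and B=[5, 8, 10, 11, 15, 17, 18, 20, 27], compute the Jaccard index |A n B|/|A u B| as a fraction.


A intersect B = [17, 18, 27]
|A intersect B| = 3
A union B = [1, 4, 5, 8, 9, 10, 11, 15, 17, 18, 20, 27, 29]
|A union B| = 13
Jaccard = 3/13 = 3/13

3/13


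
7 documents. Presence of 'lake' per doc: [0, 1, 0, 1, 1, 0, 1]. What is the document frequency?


Checking each document for 'lake':
Doc 1: absent
Doc 2: present
Doc 3: absent
Doc 4: present
Doc 5: present
Doc 6: absent
Doc 7: present
df = sum of presences = 0 + 1 + 0 + 1 + 1 + 0 + 1 = 4

4


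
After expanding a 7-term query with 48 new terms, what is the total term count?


Original terms: 7
Expansion terms: 48
Total = 7 + 48 = 55

55


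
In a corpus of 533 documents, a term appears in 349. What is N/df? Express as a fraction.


IDF ratio = N / df
= 533 / 349
= 533/349

533/349


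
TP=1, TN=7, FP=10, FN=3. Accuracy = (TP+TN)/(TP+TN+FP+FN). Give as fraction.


Accuracy = (TP + TN) / (TP + TN + FP + FN)
TP + TN = 1 + 7 = 8
Total = 1 + 7 + 10 + 3 = 21
Accuracy = 8 / 21 = 8/21

8/21


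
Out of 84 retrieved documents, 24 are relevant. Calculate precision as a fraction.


Precision = relevant_retrieved / total_retrieved
= 24 / 84
= 24 / (24 + 60)
= 2/7

2/7


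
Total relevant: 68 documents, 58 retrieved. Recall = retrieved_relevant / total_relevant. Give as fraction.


Recall = retrieved_relevant / total_relevant
= 58 / 68
= 58 / (58 + 10)
= 29/34

29/34


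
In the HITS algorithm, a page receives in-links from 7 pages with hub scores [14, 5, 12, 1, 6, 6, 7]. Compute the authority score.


Authority = sum of hub scores of in-linkers
In-link 1: hub score = 14
In-link 2: hub score = 5
In-link 3: hub score = 12
In-link 4: hub score = 1
In-link 5: hub score = 6
In-link 6: hub score = 6
In-link 7: hub score = 7
Authority = 14 + 5 + 12 + 1 + 6 + 6 + 7 = 51

51


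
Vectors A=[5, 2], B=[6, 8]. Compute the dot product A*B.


Dot product = sum of element-wise products
A[0]*B[0] = 5*6 = 30
A[1]*B[1] = 2*8 = 16
Sum = 30 + 16 = 46

46


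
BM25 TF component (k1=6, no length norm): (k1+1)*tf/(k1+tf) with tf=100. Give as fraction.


BM25 TF component = (k1+1)*tf / (k1+tf)
k1 = 6, tf = 100
Numerator = (6+1)*100 = 700
Denominator = 6 + 100 = 106
= 700/106 = 350/53

350/53


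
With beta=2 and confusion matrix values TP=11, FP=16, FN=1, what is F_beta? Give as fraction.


P = TP/(TP+FP) = 11/27 = 11/27
R = TP/(TP+FN) = 11/12 = 11/12
beta^2 = 2^2 = 4
(1 + beta^2) = 5
Numerator = (1+beta^2)*P*R = 605/324
Denominator = beta^2*P + R = 44/27 + 11/12 = 275/108
F_beta = 11/15

11/15


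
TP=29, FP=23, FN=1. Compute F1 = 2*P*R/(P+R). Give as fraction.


F1 = 2 * P * R / (P + R)
P = TP/(TP+FP) = 29/52 = 29/52
R = TP/(TP+FN) = 29/30 = 29/30
2 * P * R = 2 * 29/52 * 29/30 = 841/780
P + R = 29/52 + 29/30 = 1189/780
F1 = 841/780 / 1189/780 = 29/41

29/41


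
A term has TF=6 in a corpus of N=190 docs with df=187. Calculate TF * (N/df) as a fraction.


TF * (N/df)
= 6 * (190/187)
= 6 * 190/187
= 1140/187

1140/187


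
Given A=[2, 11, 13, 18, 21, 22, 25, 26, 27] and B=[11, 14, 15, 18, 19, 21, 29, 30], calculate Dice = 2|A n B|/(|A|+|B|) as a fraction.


A intersect B = [11, 18, 21]
|A intersect B| = 3
|A| = 9, |B| = 8
Dice = 2*3 / (9+8)
= 6 / 17 = 6/17

6/17


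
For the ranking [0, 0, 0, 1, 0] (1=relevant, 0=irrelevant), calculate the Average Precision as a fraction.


Computing P@k for each relevant position:
Position 1: not relevant
Position 2: not relevant
Position 3: not relevant
Position 4: relevant, P@4 = 1/4 = 1/4
Position 5: not relevant
Sum of P@k = 1/4 = 1/4
AP = 1/4 / 1 = 1/4

1/4


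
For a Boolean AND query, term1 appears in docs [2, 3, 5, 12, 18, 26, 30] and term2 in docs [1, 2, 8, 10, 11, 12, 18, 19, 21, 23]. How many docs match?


Boolean AND: find intersection of posting lists
term1 docs: [2, 3, 5, 12, 18, 26, 30]
term2 docs: [1, 2, 8, 10, 11, 12, 18, 19, 21, 23]
Intersection: [2, 12, 18]
|intersection| = 3

3


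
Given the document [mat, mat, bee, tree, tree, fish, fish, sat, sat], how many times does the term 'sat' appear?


Document has 9 words
Scanning for 'sat':
Found at positions: [7, 8]
Count = 2

2


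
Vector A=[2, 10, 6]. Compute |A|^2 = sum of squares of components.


|A|^2 = sum of squared components
A[0]^2 = 2^2 = 4
A[1]^2 = 10^2 = 100
A[2]^2 = 6^2 = 36
Sum = 4 + 100 + 36 = 140

140


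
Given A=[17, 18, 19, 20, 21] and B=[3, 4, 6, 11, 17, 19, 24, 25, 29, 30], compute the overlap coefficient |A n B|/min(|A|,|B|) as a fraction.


A intersect B = [17, 19]
|A intersect B| = 2
min(|A|, |B|) = min(5, 10) = 5
Overlap = 2 / 5 = 2/5

2/5


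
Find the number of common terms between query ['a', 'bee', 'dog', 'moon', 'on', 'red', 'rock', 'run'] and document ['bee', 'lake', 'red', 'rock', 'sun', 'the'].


Query terms: ['a', 'bee', 'dog', 'moon', 'on', 'red', 'rock', 'run']
Document terms: ['bee', 'lake', 'red', 'rock', 'sun', 'the']
Common terms: ['bee', 'red', 'rock']
Overlap count = 3

3


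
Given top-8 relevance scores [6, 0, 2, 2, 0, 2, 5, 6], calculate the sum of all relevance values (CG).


Cumulative Gain = sum of relevance scores
Position 1: rel=6, running sum=6
Position 2: rel=0, running sum=6
Position 3: rel=2, running sum=8
Position 4: rel=2, running sum=10
Position 5: rel=0, running sum=10
Position 6: rel=2, running sum=12
Position 7: rel=5, running sum=17
Position 8: rel=6, running sum=23
CG = 23

23


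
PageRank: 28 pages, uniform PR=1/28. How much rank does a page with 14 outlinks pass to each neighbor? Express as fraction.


Initial PR = 1/28 = 1/28
Outlinks = 14
Contribution per link = PR / outlinks
= 1/28 / 14
= 1/392

1/392


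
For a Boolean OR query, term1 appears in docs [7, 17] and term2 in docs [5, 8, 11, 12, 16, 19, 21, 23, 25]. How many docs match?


Boolean OR: find union of posting lists
term1 docs: [7, 17]
term2 docs: [5, 8, 11, 12, 16, 19, 21, 23, 25]
Union: [5, 7, 8, 11, 12, 16, 17, 19, 21, 23, 25]
|union| = 11

11


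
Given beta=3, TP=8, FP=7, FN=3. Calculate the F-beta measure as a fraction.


P = TP/(TP+FP) = 8/15 = 8/15
R = TP/(TP+FN) = 8/11 = 8/11
beta^2 = 3^2 = 9
(1 + beta^2) = 10
Numerator = (1+beta^2)*P*R = 128/33
Denominator = beta^2*P + R = 24/5 + 8/11 = 304/55
F_beta = 40/57

40/57


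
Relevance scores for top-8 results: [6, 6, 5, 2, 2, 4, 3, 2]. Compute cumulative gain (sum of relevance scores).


Cumulative Gain = sum of relevance scores
Position 1: rel=6, running sum=6
Position 2: rel=6, running sum=12
Position 3: rel=5, running sum=17
Position 4: rel=2, running sum=19
Position 5: rel=2, running sum=21
Position 6: rel=4, running sum=25
Position 7: rel=3, running sum=28
Position 8: rel=2, running sum=30
CG = 30

30


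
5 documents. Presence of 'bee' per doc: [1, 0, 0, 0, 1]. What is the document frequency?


Checking each document for 'bee':
Doc 1: present
Doc 2: absent
Doc 3: absent
Doc 4: absent
Doc 5: present
df = sum of presences = 1 + 0 + 0 + 0 + 1 = 2

2


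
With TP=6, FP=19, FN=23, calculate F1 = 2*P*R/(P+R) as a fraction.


F1 = 2 * P * R / (P + R)
P = TP/(TP+FP) = 6/25 = 6/25
R = TP/(TP+FN) = 6/29 = 6/29
2 * P * R = 2 * 6/25 * 6/29 = 72/725
P + R = 6/25 + 6/29 = 324/725
F1 = 72/725 / 324/725 = 2/9

2/9


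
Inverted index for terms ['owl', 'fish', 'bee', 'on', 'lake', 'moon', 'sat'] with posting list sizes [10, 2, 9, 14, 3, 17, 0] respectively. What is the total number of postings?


Summing posting list sizes:
'owl': 10 postings
'fish': 2 postings
'bee': 9 postings
'on': 14 postings
'lake': 3 postings
'moon': 17 postings
'sat': 0 postings
Total = 10 + 2 + 9 + 14 + 3 + 17 + 0 = 55

55


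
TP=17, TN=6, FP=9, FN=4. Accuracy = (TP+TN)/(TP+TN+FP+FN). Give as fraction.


Accuracy = (TP + TN) / (TP + TN + FP + FN)
TP + TN = 17 + 6 = 23
Total = 17 + 6 + 9 + 4 = 36
Accuracy = 23 / 36 = 23/36

23/36


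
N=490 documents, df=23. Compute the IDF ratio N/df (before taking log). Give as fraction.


IDF ratio = N / df
= 490 / 23
= 490/23

490/23


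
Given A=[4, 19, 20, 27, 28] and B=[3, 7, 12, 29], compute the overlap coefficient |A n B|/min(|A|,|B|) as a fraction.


A intersect B = []
|A intersect B| = 0
min(|A|, |B|) = min(5, 4) = 4
Overlap = 0 / 4 = 0

0


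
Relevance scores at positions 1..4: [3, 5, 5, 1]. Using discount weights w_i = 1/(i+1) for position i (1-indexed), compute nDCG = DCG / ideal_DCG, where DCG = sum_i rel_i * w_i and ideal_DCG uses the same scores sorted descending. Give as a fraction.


Position discount weights w_i = 1/(i+1) for i=1..4:
Weights = [1/2, 1/3, 1/4, 1/5]
Actual relevance: [3, 5, 5, 1]
DCG = 3/2 + 5/3 + 5/4 + 1/5 = 277/60
Ideal relevance (sorted desc): [5, 5, 3, 1]
Ideal DCG = 5/2 + 5/3 + 3/4 + 1/5 = 307/60
nDCG = DCG / ideal_DCG = 277/60 / 307/60 = 277/307

277/307


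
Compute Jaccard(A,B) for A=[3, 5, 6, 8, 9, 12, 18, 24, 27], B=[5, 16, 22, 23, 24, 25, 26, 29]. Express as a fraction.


A intersect B = [5, 24]
|A intersect B| = 2
A union B = [3, 5, 6, 8, 9, 12, 16, 18, 22, 23, 24, 25, 26, 27, 29]
|A union B| = 15
Jaccard = 2/15 = 2/15

2/15


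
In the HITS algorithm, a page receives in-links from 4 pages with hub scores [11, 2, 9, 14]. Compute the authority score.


Authority = sum of hub scores of in-linkers
In-link 1: hub score = 11
In-link 2: hub score = 2
In-link 3: hub score = 9
In-link 4: hub score = 14
Authority = 11 + 2 + 9 + 14 = 36

36


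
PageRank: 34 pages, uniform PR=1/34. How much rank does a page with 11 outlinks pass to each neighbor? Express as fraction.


Initial PR = 1/34 = 1/34
Outlinks = 11
Contribution per link = PR / outlinks
= 1/34 / 11
= 1/374

1/374


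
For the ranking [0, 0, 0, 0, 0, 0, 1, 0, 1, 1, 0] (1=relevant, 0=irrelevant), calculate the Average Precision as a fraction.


Computing P@k for each relevant position:
Position 1: not relevant
Position 2: not relevant
Position 3: not relevant
Position 4: not relevant
Position 5: not relevant
Position 6: not relevant
Position 7: relevant, P@7 = 1/7 = 1/7
Position 8: not relevant
Position 9: relevant, P@9 = 2/9 = 2/9
Position 10: relevant, P@10 = 3/10 = 3/10
Position 11: not relevant
Sum of P@k = 1/7 + 2/9 + 3/10 = 419/630
AP = 419/630 / 3 = 419/1890

419/1890


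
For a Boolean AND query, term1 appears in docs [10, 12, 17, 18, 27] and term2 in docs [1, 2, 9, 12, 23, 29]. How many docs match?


Boolean AND: find intersection of posting lists
term1 docs: [10, 12, 17, 18, 27]
term2 docs: [1, 2, 9, 12, 23, 29]
Intersection: [12]
|intersection| = 1

1


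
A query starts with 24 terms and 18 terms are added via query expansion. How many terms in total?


Original terms: 24
Expansion terms: 18
Total = 24 + 18 = 42

42


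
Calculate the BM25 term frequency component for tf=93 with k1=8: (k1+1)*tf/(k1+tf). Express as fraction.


BM25 TF component = (k1+1)*tf / (k1+tf)
k1 = 8, tf = 93
Numerator = (8+1)*93 = 837
Denominator = 8 + 93 = 101
= 837/101 = 837/101

837/101


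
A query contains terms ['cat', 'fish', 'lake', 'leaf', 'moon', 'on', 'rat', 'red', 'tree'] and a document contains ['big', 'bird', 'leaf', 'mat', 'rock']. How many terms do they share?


Query terms: ['cat', 'fish', 'lake', 'leaf', 'moon', 'on', 'rat', 'red', 'tree']
Document terms: ['big', 'bird', 'leaf', 'mat', 'rock']
Common terms: ['leaf']
Overlap count = 1

1


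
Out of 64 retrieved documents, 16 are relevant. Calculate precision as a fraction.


Precision = relevant_retrieved / total_retrieved
= 16 / 64
= 16 / (16 + 48)
= 1/4

1/4


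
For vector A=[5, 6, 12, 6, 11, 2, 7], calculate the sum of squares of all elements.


|A|^2 = sum of squared components
A[0]^2 = 5^2 = 25
A[1]^2 = 6^2 = 36
A[2]^2 = 12^2 = 144
A[3]^2 = 6^2 = 36
A[4]^2 = 11^2 = 121
A[5]^2 = 2^2 = 4
A[6]^2 = 7^2 = 49
Sum = 25 + 36 + 144 + 36 + 121 + 4 + 49 = 415

415


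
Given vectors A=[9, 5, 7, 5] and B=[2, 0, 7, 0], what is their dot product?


Dot product = sum of element-wise products
A[0]*B[0] = 9*2 = 18
A[1]*B[1] = 5*0 = 0
A[2]*B[2] = 7*7 = 49
A[3]*B[3] = 5*0 = 0
Sum = 18 + 0 + 49 + 0 = 67

67


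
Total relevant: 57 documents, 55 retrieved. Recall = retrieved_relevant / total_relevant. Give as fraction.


Recall = retrieved_relevant / total_relevant
= 55 / 57
= 55 / (55 + 2)
= 55/57

55/57


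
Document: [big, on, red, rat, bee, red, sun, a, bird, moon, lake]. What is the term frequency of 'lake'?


Document has 11 words
Scanning for 'lake':
Found at positions: [10]
Count = 1

1


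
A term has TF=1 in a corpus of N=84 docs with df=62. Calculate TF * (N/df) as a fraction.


TF * (N/df)
= 1 * (84/62)
= 1 * 42/31
= 42/31

42/31


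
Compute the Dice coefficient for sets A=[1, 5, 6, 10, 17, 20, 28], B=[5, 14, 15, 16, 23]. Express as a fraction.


A intersect B = [5]
|A intersect B| = 1
|A| = 7, |B| = 5
Dice = 2*1 / (7+5)
= 2 / 12 = 1/6

1/6


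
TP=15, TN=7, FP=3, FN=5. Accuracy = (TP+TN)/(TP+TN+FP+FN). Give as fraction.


Accuracy = (TP + TN) / (TP + TN + FP + FN)
TP + TN = 15 + 7 = 22
Total = 15 + 7 + 3 + 5 = 30
Accuracy = 22 / 30 = 11/15

11/15


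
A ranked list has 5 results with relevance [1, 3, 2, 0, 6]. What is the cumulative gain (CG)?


Cumulative Gain = sum of relevance scores
Position 1: rel=1, running sum=1
Position 2: rel=3, running sum=4
Position 3: rel=2, running sum=6
Position 4: rel=0, running sum=6
Position 5: rel=6, running sum=12
CG = 12

12


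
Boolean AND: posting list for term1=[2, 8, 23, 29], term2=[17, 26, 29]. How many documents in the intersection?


Boolean AND: find intersection of posting lists
term1 docs: [2, 8, 23, 29]
term2 docs: [17, 26, 29]
Intersection: [29]
|intersection| = 1

1


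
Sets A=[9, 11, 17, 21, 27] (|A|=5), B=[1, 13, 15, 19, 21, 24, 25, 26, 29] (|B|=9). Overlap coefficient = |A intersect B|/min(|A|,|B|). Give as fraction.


A intersect B = [21]
|A intersect B| = 1
min(|A|, |B|) = min(5, 9) = 5
Overlap = 1 / 5 = 1/5

1/5


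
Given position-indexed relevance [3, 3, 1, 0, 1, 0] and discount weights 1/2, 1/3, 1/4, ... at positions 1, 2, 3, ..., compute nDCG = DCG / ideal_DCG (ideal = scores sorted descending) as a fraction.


Position discount weights w_i = 1/(i+1) for i=1..6:
Weights = [1/2, 1/3, 1/4, 1/5, 1/6, 1/7]
Actual relevance: [3, 3, 1, 0, 1, 0]
DCG = 3/2 + 3/3 + 1/4 + 0/5 + 1/6 + 0/7 = 35/12
Ideal relevance (sorted desc): [3, 3, 1, 1, 0, 0]
Ideal DCG = 3/2 + 3/3 + 1/4 + 1/5 + 0/6 + 0/7 = 59/20
nDCG = DCG / ideal_DCG = 35/12 / 59/20 = 175/177

175/177


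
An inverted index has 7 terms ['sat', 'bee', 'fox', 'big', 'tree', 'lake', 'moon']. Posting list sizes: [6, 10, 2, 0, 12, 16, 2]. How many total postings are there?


Summing posting list sizes:
'sat': 6 postings
'bee': 10 postings
'fox': 2 postings
'big': 0 postings
'tree': 12 postings
'lake': 16 postings
'moon': 2 postings
Total = 6 + 10 + 2 + 0 + 12 + 16 + 2 = 48

48


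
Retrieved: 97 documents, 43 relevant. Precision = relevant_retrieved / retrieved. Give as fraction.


Precision = relevant_retrieved / total_retrieved
= 43 / 97
= 43 / (43 + 54)
= 43/97

43/97


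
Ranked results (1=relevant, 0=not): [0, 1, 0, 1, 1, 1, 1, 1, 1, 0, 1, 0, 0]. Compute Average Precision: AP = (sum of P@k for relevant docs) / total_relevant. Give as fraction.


Computing P@k for each relevant position:
Position 1: not relevant
Position 2: relevant, P@2 = 1/2 = 1/2
Position 3: not relevant
Position 4: relevant, P@4 = 2/4 = 1/2
Position 5: relevant, P@5 = 3/5 = 3/5
Position 6: relevant, P@6 = 4/6 = 2/3
Position 7: relevant, P@7 = 5/7 = 5/7
Position 8: relevant, P@8 = 6/8 = 3/4
Position 9: relevant, P@9 = 7/9 = 7/9
Position 10: not relevant
Position 11: relevant, P@11 = 8/11 = 8/11
Position 12: not relevant
Position 13: not relevant
Sum of P@k = 1/2 + 1/2 + 3/5 + 2/3 + 5/7 + 3/4 + 7/9 + 8/11 = 72571/13860
AP = 72571/13860 / 8 = 72571/110880

72571/110880


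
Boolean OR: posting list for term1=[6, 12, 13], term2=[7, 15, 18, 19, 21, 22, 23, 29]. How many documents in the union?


Boolean OR: find union of posting lists
term1 docs: [6, 12, 13]
term2 docs: [7, 15, 18, 19, 21, 22, 23, 29]
Union: [6, 7, 12, 13, 15, 18, 19, 21, 22, 23, 29]
|union| = 11

11


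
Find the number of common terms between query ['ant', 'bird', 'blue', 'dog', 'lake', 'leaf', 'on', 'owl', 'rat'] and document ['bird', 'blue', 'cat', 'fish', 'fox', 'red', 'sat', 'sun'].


Query terms: ['ant', 'bird', 'blue', 'dog', 'lake', 'leaf', 'on', 'owl', 'rat']
Document terms: ['bird', 'blue', 'cat', 'fish', 'fox', 'red', 'sat', 'sun']
Common terms: ['bird', 'blue']
Overlap count = 2

2


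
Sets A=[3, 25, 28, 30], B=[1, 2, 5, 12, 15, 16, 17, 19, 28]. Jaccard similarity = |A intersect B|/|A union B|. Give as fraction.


A intersect B = [28]
|A intersect B| = 1
A union B = [1, 2, 3, 5, 12, 15, 16, 17, 19, 25, 28, 30]
|A union B| = 12
Jaccard = 1/12 = 1/12

1/12


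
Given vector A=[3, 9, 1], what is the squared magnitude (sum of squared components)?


|A|^2 = sum of squared components
A[0]^2 = 3^2 = 9
A[1]^2 = 9^2 = 81
A[2]^2 = 1^2 = 1
Sum = 9 + 81 + 1 = 91

91


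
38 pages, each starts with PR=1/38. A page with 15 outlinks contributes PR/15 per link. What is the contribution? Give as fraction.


Initial PR = 1/38 = 1/38
Outlinks = 15
Contribution per link = PR / outlinks
= 1/38 / 15
= 1/570

1/570


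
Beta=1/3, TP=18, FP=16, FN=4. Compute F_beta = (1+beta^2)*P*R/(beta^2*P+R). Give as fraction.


P = TP/(TP+FP) = 18/34 = 9/17
R = TP/(TP+FN) = 18/22 = 9/11
beta^2 = 1/3^2 = 1/9
(1 + beta^2) = 10/9
Numerator = (1+beta^2)*P*R = 90/187
Denominator = beta^2*P + R = 1/17 + 9/11 = 164/187
F_beta = 45/82

45/82


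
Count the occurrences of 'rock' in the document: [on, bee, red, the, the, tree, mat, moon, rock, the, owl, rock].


Document has 12 words
Scanning for 'rock':
Found at positions: [8, 11]
Count = 2

2


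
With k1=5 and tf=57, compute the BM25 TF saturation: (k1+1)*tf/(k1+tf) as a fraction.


BM25 TF component = (k1+1)*tf / (k1+tf)
k1 = 5, tf = 57
Numerator = (5+1)*57 = 342
Denominator = 5 + 57 = 62
= 342/62 = 171/31

171/31


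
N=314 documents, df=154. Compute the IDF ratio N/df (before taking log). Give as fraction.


IDF ratio = N / df
= 314 / 154
= 157/77

157/77


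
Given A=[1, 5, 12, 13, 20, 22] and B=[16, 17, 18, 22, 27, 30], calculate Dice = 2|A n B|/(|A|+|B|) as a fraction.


A intersect B = [22]
|A intersect B| = 1
|A| = 6, |B| = 6
Dice = 2*1 / (6+6)
= 2 / 12 = 1/6

1/6


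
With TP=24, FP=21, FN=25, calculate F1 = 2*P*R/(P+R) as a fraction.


F1 = 2 * P * R / (P + R)
P = TP/(TP+FP) = 24/45 = 8/15
R = TP/(TP+FN) = 24/49 = 24/49
2 * P * R = 2 * 8/15 * 24/49 = 128/245
P + R = 8/15 + 24/49 = 752/735
F1 = 128/245 / 752/735 = 24/47

24/47


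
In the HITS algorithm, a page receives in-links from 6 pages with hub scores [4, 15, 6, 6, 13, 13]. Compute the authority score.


Authority = sum of hub scores of in-linkers
In-link 1: hub score = 4
In-link 2: hub score = 15
In-link 3: hub score = 6
In-link 4: hub score = 6
In-link 5: hub score = 13
In-link 6: hub score = 13
Authority = 4 + 15 + 6 + 6 + 13 + 13 = 57

57


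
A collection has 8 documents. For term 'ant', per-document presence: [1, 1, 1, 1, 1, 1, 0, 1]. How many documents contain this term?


Checking each document for 'ant':
Doc 1: present
Doc 2: present
Doc 3: present
Doc 4: present
Doc 5: present
Doc 6: present
Doc 7: absent
Doc 8: present
df = sum of presences = 1 + 1 + 1 + 1 + 1 + 1 + 0 + 1 = 7

7


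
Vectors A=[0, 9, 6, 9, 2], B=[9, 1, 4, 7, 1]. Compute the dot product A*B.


Dot product = sum of element-wise products
A[0]*B[0] = 0*9 = 0
A[1]*B[1] = 9*1 = 9
A[2]*B[2] = 6*4 = 24
A[3]*B[3] = 9*7 = 63
A[4]*B[4] = 2*1 = 2
Sum = 0 + 9 + 24 + 63 + 2 = 98

98


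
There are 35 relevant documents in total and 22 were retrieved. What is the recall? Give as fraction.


Recall = retrieved_relevant / total_relevant
= 22 / 35
= 22 / (22 + 13)
= 22/35

22/35


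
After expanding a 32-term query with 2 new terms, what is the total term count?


Original terms: 32
Expansion terms: 2
Total = 32 + 2 = 34

34


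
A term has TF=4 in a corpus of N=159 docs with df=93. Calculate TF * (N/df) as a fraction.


TF * (N/df)
= 4 * (159/93)
= 4 * 53/31
= 212/31

212/31


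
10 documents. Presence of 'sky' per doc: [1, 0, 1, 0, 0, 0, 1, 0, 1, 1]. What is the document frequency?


Checking each document for 'sky':
Doc 1: present
Doc 2: absent
Doc 3: present
Doc 4: absent
Doc 5: absent
Doc 6: absent
Doc 7: present
Doc 8: absent
Doc 9: present
Doc 10: present
df = sum of presences = 1 + 0 + 1 + 0 + 0 + 0 + 1 + 0 + 1 + 1 = 5

5


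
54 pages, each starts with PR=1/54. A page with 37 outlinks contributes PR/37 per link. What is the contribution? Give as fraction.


Initial PR = 1/54 = 1/54
Outlinks = 37
Contribution per link = PR / outlinks
= 1/54 / 37
= 1/1998

1/1998


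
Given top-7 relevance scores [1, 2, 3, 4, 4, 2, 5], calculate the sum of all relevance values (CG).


Cumulative Gain = sum of relevance scores
Position 1: rel=1, running sum=1
Position 2: rel=2, running sum=3
Position 3: rel=3, running sum=6
Position 4: rel=4, running sum=10
Position 5: rel=4, running sum=14
Position 6: rel=2, running sum=16
Position 7: rel=5, running sum=21
CG = 21

21


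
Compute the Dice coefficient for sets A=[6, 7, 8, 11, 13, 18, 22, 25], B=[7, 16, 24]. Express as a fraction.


A intersect B = [7]
|A intersect B| = 1
|A| = 8, |B| = 3
Dice = 2*1 / (8+3)
= 2 / 11 = 2/11

2/11


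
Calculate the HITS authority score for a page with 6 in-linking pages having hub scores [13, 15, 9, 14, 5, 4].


Authority = sum of hub scores of in-linkers
In-link 1: hub score = 13
In-link 2: hub score = 15
In-link 3: hub score = 9
In-link 4: hub score = 14
In-link 5: hub score = 5
In-link 6: hub score = 4
Authority = 13 + 15 + 9 + 14 + 5 + 4 = 60

60


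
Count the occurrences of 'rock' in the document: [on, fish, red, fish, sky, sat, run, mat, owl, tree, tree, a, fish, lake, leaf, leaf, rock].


Document has 17 words
Scanning for 'rock':
Found at positions: [16]
Count = 1

1


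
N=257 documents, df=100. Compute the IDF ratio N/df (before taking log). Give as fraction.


IDF ratio = N / df
= 257 / 100
= 257/100

257/100


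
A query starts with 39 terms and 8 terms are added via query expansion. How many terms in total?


Original terms: 39
Expansion terms: 8
Total = 39 + 8 = 47

47


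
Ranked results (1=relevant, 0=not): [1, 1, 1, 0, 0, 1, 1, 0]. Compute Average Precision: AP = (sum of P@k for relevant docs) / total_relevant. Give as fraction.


Computing P@k for each relevant position:
Position 1: relevant, P@1 = 1/1 = 1
Position 2: relevant, P@2 = 2/2 = 1
Position 3: relevant, P@3 = 3/3 = 1
Position 4: not relevant
Position 5: not relevant
Position 6: relevant, P@6 = 4/6 = 2/3
Position 7: relevant, P@7 = 5/7 = 5/7
Position 8: not relevant
Sum of P@k = 1 + 1 + 1 + 2/3 + 5/7 = 92/21
AP = 92/21 / 5 = 92/105

92/105


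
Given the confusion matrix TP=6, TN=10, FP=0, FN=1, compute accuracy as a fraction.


Accuracy = (TP + TN) / (TP + TN + FP + FN)
TP + TN = 6 + 10 = 16
Total = 6 + 10 + 0 + 1 = 17
Accuracy = 16 / 17 = 16/17

16/17


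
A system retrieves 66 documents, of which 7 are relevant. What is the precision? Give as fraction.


Precision = relevant_retrieved / total_retrieved
= 7 / 66
= 7 / (7 + 59)
= 7/66

7/66


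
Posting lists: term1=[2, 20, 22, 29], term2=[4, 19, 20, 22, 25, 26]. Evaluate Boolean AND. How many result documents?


Boolean AND: find intersection of posting lists
term1 docs: [2, 20, 22, 29]
term2 docs: [4, 19, 20, 22, 25, 26]
Intersection: [20, 22]
|intersection| = 2

2


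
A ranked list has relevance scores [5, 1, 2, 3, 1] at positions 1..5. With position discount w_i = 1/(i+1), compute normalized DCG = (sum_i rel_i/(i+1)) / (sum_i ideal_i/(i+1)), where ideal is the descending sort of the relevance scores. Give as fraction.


Position discount weights w_i = 1/(i+1) for i=1..5:
Weights = [1/2, 1/3, 1/4, 1/5, 1/6]
Actual relevance: [5, 1, 2, 3, 1]
DCG = 5/2 + 1/3 + 2/4 + 3/5 + 1/6 = 41/10
Ideal relevance (sorted desc): [5, 3, 2, 1, 1]
Ideal DCG = 5/2 + 3/3 + 2/4 + 1/5 + 1/6 = 131/30
nDCG = DCG / ideal_DCG = 41/10 / 131/30 = 123/131

123/131
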